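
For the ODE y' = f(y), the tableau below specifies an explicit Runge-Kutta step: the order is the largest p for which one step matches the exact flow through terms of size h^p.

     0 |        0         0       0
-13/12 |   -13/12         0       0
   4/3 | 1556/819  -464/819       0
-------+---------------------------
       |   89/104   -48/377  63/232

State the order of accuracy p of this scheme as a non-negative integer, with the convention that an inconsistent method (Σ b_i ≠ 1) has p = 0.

3

b = (89/104, -48/377, 63/232)
c = (0, -13/12, 4/3)
Ac = (0, 0, 116/189)
Σ b_i: 89/104·1 + (-48/377)·1 + 63/232·1 = 1 ✓
b·c: (-48/377)·(-13/12) + 63/232·4/3 = 1/2 ✓
b·c²: (-48/377)·169/144 + 63/232·16/9 = 1/3 ✓
b·Ac: 63/232·116/189 = 1/6 ✓; 3 stages ⇒ order 3.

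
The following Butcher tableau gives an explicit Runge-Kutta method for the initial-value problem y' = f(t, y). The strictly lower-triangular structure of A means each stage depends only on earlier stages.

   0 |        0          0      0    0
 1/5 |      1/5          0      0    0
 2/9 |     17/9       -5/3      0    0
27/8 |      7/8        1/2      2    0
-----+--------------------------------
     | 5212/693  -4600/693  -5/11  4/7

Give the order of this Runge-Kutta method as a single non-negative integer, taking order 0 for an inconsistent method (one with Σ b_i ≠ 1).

b = (5212/693, -4600/693, -5/11, 4/7)
c = (0, 1/5, 2/9, 27/8)
Ac = (0, 0, -1/3, 49/90)
Σ b_i: 5212/693·1 + (-4600/693)·1 + (-5/11)·1 + 4/7·1 = 1 ✓
b·c: (-4600/693)·1/5 + (-5/11)·2/9 + 4/7·27/8 = 1/2 ✓
b·c²: (-4600/693)·1/25 + (-5/11)·4/81 + 4/7·729/64 = 620803/99792 ≠ 1/3 ⇒ order 2.
b·Ac: (-5/11)·(-1/3) + 4/7·49/90 = 229/495 ≠ 1/6

2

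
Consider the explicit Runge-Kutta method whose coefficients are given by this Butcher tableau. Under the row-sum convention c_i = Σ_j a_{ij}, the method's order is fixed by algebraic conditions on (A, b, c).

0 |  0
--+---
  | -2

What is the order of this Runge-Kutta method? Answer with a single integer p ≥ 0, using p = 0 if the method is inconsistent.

0

b = (-2)
c = (0)
Σ b_i: (-2)·1 = -2 ≠ 1 ⇒ order 0.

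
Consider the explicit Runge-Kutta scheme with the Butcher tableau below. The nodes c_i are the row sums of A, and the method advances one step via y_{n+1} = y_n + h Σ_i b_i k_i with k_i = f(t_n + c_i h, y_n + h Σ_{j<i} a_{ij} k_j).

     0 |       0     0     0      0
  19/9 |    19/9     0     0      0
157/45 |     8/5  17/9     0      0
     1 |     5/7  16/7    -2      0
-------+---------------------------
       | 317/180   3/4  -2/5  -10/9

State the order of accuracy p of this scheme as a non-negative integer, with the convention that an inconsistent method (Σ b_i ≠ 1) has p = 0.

b = (317/180, 3/4, -2/5, -10/9)
c = (0, 19/9, 157/45, 1)
Ac = (0, 0, 323/81, -226/105)
Σ b_i: 317/180·1 + 3/4·1 + (-2/5)·1 + (-10/9)·1 = 1 ✓
b·c: 3/4·19/9 + (-2/5)·157/45 + (-10/9)·1 = -277/300 ≠ 1/2 ⇒ order 1.

1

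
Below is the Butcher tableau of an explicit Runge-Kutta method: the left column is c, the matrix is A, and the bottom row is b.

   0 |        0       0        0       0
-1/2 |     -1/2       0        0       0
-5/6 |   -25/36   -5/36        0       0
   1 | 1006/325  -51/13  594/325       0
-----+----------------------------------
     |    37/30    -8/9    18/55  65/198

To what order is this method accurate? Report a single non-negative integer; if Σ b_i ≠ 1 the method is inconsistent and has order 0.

b = (37/30, -8/9, 18/55, 65/198)
c = (0, -1/2, -5/6, 1)
Ac = (0, 0, 5/72, 57/130)
Σ b_i: 37/30·1 + (-8/9)·1 + 18/55·1 + 65/198·1 = 1 ✓
b·c: (-8/9)·(-1/2) + 18/55·(-5/6) + 65/198·1 = 1/2 ✓
b·c²: (-8/9)·1/4 + 18/55·25/36 + 65/198·1 = 1/3 ✓
b·Ac: 18/55·5/72 + 65/198·57/130 = 1/6 ✓
b·c³: (-8/9)·(-1/8) + 18/55·(-125/216) + 65/198·1 = 1/4 ✓
b·(c∘Ac): 18/55·(-25/432) + 65/198·57/130 = 1/8 ✓
b·Ac²: 18/55·(-5/144) + 65/198·15/52 = 1/12 ✓
b·A²c: 65/198·33/260 = 1/24 ✓; 4 stages ⇒ order 4.

4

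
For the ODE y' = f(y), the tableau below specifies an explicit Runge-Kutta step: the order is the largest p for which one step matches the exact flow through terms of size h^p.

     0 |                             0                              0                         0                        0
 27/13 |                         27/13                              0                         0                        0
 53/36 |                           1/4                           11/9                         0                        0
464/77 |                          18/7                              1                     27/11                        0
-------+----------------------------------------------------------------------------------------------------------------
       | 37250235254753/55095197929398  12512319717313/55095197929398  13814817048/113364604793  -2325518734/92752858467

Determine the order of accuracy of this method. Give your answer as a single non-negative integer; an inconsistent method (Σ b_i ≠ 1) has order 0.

b = (37250235254753/55095197929398, 12512319717313/55095197929398, 13814817048/113364604793, -2325518734/92752858467)
c = (0, 27/13, 53/36, 464/77)
Ac = (0, 0, 33/13, 3255/572)
Σ b_i: 37250235254753/55095197929398·1 + 12512319717313/55095197929398·1 + 13814817048/113364604793·1 + (-2325518734/92752858467)·1 = 1 ✓
b·c: 12512319717313/55095197929398·27/13 + 13814817048/113364604793·53/36 + (-2325518734/92752858467)·464/77 = 1/2 ✓
b·c²: 12512319717313/55095197929398·729/169 + 13814817048/113364604793·2809/1296 + (-2325518734/92752858467)·215296/5929 = 1/3 ✓
b·Ac: 13814817048/113364604793·33/13 + (-2325518734/92752858467)·3255/572 = 1/6 ✓
b·c³: 12512319717313/55095197929398·19683/2197 + 13814817048/113364604793·148877/46656 + (-2325518734/92752858467)·99897344/456533 = -32173622502315155/10504817738538552 ≠ 1/4 ⇒ order 3.
b·(c∘Ac): 13814817048/113364604793·583/156 + (-2325518734/92752858467)·53940/1573 = -137512037798/340093814379 ≠ 1/8
b·Ac²: 13814817048/113364604793·891/169 + (-2325518734/92752858467)·859633/89232 = 11602783964039/28938891841704 ≠ 1/12
b·A²c: (-2325518734/92752858467)·81/13 = -20929668606/133976351119 ≠ 1/24

3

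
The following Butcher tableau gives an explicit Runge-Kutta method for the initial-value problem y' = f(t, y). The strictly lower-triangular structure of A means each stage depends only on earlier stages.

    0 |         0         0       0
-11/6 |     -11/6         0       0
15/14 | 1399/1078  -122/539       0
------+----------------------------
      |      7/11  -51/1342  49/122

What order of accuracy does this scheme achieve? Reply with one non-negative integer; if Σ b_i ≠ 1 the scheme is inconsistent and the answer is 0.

b = (7/11, -51/1342, 49/122)
c = (0, -11/6, 15/14)
Ac = (0, 0, 61/147)
Σ b_i: 7/11·1 + (-51/1342)·1 + 49/122·1 = 1 ✓
b·c: (-51/1342)·(-11/6) + 49/122·15/14 = 1/2 ✓
b·c²: (-51/1342)·121/36 + 49/122·225/196 = 1/3 ✓
b·Ac: 49/122·61/147 = 1/6 ✓; 3 stages ⇒ order 3.

3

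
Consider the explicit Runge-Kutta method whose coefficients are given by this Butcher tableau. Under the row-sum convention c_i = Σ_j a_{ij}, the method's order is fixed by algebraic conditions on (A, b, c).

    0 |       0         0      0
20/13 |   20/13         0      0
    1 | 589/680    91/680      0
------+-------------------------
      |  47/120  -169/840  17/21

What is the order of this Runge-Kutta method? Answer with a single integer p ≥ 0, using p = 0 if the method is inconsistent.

b = (47/120, -169/840, 17/21)
c = (0, 20/13, 1)
Ac = (0, 0, 7/34)
Σ b_i: 47/120·1 + (-169/840)·1 + 17/21·1 = 1 ✓
b·c: (-169/840)·20/13 + 17/21·1 = 1/2 ✓
b·c²: (-169/840)·400/169 + 17/21·1 = 1/3 ✓
b·Ac: 17/21·7/34 = 1/6 ✓; 3 stages ⇒ order 3.

3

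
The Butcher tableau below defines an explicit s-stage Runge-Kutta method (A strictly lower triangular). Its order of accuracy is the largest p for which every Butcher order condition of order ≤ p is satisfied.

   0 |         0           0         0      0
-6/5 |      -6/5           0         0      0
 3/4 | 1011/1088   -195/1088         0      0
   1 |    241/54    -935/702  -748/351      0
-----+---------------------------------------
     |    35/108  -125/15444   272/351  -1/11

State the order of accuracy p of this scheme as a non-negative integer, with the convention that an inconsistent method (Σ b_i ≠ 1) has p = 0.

b = (35/108, -125/15444, 272/351, -1/11)
c = (0, -6/5, 3/4, 1)
Ac = (0, 0, 117/544, 0)
Σ b_i: 35/108·1 + (-125/15444)·1 + 272/351·1 + (-1/11)·1 = 1 ✓
b·c: (-125/15444)·(-6/5) + 272/351·3/4 + (-1/11)·1 = 1/2 ✓
b·c²: (-125/15444)·36/25 + 272/351·9/16 + (-1/11)·1 = 1/3 ✓
b·Ac: 272/351·117/544 = 1/6 ✓
b·c³: (-125/15444)·(-216/125) + 272/351·27/64 + (-1/11)·1 = 1/4 ✓
b·(c∘Ac): 272/351·351/2176 = 1/8 ✓
b·Ac²: 272/351·(-351/1360) + (-1/11)·(-187/60) = 1/12 ✓
b·A²c: (-1/11)·(-11/24) = 1/24 ✓; 4 stages ⇒ order 4.

4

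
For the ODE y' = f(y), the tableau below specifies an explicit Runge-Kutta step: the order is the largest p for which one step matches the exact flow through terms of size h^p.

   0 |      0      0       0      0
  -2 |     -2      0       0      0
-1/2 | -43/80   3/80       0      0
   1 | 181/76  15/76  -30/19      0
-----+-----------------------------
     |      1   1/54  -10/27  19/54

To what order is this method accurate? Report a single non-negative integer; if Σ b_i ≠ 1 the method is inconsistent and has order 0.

b = (1, 1/54, -10/27, 19/54)
c = (0, -2, -1/2, 1)
Ac = (0, 0, -3/40, 15/38)
Σ b_i: 1·1 + 1/54·1 + (-10/27)·1 + 19/54·1 = 1 ✓
b·c: 1/54·(-2) + (-10/27)·(-1/2) + 19/54·1 = 1/2 ✓
b·c²: 1/54·4 + (-10/27)·1/4 + 19/54·1 = 1/3 ✓
b·Ac: (-10/27)·(-3/40) + 19/54·15/38 = 1/6 ✓
b·c³: 1/54·(-8) + (-10/27)·(-1/8) + 19/54·1 = 1/4 ✓
b·(c∘Ac): (-10/27)·3/80 + 19/54·15/38 = 1/8 ✓
b·Ac²: (-10/27)·3/20 + 19/54·15/38 = 1/12 ✓
b·A²c: 19/54·9/76 = 1/24 ✓; 4 stages ⇒ order 4.

4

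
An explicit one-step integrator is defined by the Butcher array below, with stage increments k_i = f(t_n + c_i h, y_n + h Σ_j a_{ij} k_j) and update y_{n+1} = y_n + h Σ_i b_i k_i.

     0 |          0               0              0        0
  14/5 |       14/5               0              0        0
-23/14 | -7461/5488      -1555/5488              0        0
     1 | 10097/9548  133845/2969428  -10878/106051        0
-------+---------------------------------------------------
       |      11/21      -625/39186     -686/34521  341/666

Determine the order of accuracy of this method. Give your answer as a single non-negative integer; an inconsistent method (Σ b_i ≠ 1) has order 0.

4

b = (11/21, -625/39186, -686/34521, 341/666)
c = (0, 14/5, -23/14, 1)
Ac = (0, 0, -311/392, 201/682)
Σ b_i: 11/21·1 + (-625/39186)·1 + (-686/34521)·1 + 341/666·1 = 1 ✓
b·c: (-625/39186)·14/5 + (-686/34521)·(-23/14) + 341/666·1 = 1/2 ✓
b·c²: (-625/39186)·196/25 + (-686/34521)·529/196 + 341/666·1 = 1/3 ✓
b·Ac: (-686/34521)·(-311/392) + 341/666·201/682 = 1/6 ✓
b·c³: (-625/39186)·2744/125 + (-686/34521)·(-12167/2744) + 341/666·1 = 1/4 ✓
b·(c∘Ac): (-686/34521)·7153/5488 + 341/666·201/682 = 1/8 ✓
b·Ac²: (-686/34521)·(-311/140) + 341/666·261/3410 = 1/12 ✓
b·A²c: 341/666·111/1364 = 1/24 ✓; 4 stages ⇒ order 4.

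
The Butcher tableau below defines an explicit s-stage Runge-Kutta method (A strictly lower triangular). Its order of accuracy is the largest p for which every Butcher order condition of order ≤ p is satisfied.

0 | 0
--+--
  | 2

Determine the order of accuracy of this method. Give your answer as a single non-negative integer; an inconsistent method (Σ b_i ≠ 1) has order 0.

b = (2)
c = (0)
Σ b_i: 2·1 = 2 ≠ 1 ⇒ order 0.

0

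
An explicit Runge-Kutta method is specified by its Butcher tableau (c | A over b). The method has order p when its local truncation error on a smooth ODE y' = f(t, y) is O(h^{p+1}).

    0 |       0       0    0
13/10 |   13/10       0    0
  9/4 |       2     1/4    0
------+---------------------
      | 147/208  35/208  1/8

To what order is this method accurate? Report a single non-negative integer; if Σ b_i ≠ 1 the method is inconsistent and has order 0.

b = (147/208, 35/208, 1/8)
c = (0, 13/10, 9/4)
Ac = (0, 0, 13/40)
Σ b_i: 147/208·1 + 35/208·1 + 1/8·1 = 1 ✓
b·c: 35/208·13/10 + 1/8·9/4 = 1/2 ✓
b·c²: 35/208·169/100 + 1/8·81/16 = 587/640 ≠ 1/3 ⇒ order 2.
b·Ac: 1/8·13/40 = 13/320 ≠ 1/6

2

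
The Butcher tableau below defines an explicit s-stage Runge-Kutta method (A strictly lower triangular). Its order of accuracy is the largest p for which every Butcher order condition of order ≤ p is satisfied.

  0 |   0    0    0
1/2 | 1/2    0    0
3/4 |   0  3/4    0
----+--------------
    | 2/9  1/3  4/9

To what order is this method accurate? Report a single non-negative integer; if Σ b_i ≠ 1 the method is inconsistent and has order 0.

3

b = (2/9, 1/3, 4/9)
c = (0, 1/2, 3/4)
Ac = (0, 0, 3/8)
Σ b_i: 2/9·1 + 1/3·1 + 4/9·1 = 1 ✓
b·c: 1/3·1/2 + 4/9·3/4 = 1/2 ✓
b·c²: 1/3·1/4 + 4/9·9/16 = 1/3 ✓
b·Ac: 4/9·3/8 = 1/6 ✓; 3 stages ⇒ order 3.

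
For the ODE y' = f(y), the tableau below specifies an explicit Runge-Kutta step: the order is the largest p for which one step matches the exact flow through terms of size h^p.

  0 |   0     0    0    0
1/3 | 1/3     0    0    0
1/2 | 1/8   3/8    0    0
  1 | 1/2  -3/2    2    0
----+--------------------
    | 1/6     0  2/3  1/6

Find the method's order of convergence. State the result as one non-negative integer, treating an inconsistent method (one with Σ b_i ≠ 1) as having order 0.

b = (1/6, 0, 2/3, 1/6)
c = (0, 1/3, 1/2, 1)
Ac = (0, 0, 1/8, 1/2)
Σ b_i: 1/6·1 + 2/3·1 + 1/6·1 = 1 ✓
b·c: 2/3·1/2 + 1/6·1 = 1/2 ✓
b·c²: 2/3·1/4 + 1/6·1 = 1/3 ✓
b·Ac: 2/3·1/8 + 1/6·1/2 = 1/6 ✓
b·c³: 2/3·1/8 + 1/6·1 = 1/4 ✓
b·(c∘Ac): 2/3·1/16 + 1/6·1/2 = 1/8 ✓
b·Ac²: 2/3·1/24 + 1/6·1/3 = 1/12 ✓
b·A²c: 1/6·1/4 = 1/24 ✓; 4 stages ⇒ order 4.

4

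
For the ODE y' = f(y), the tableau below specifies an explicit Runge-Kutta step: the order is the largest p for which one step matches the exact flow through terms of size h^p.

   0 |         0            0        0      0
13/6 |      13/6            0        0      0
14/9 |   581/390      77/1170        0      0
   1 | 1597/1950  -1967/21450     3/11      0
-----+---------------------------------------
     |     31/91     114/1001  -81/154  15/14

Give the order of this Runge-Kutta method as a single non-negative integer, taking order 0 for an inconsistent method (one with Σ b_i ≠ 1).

b = (31/91, 114/1001, -81/154, 15/14)
c = (0, 13/6, 14/9, 1)
Ac = (0, 0, 77/540, 203/900)
Σ b_i: 31/91·1 + 114/1001·1 + (-81/154)·1 + 15/14·1 = 1 ✓
b·c: 114/1001·13/6 + (-81/154)·14/9 + 15/14·1 = 1/2 ✓
b·c²: 114/1001·169/36 + (-81/154)·196/81 + 15/14·1 = 1/3 ✓
b·Ac: (-81/154)·77/540 + 15/14·203/900 = 1/6 ✓
b·c³: 114/1001·2197/216 + (-81/154)·2744/729 + 15/14·1 = 1/4 ✓
b·(c∘Ac): (-81/154)·539/2430 + 15/14·203/900 = 1/8 ✓
b·Ac²: (-81/154)·1001/3240 + 15/14·413/1800 = 1/12 ✓
b·A²c: 15/14·7/180 = 1/24 ✓; 4 stages ⇒ order 4.

4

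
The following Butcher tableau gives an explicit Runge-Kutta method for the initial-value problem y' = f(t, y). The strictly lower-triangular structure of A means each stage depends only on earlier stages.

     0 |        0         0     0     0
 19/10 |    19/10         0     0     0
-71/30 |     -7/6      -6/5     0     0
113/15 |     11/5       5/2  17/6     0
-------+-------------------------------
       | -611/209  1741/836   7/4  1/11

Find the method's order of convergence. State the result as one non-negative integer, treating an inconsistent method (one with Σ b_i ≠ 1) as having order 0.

b = (-611/209, 1741/836, 7/4, 1/11)
c = (0, 19/10, -71/30, 113/15)
Ac = (0, 0, -57/25, -88/45)
Σ b_i: (-611/209)·1 + 1741/836·1 + 7/4·1 + 1/11·1 = 1 ✓
b·c: 1741/836·19/10 + 7/4·(-71/30) + 1/11·113/15 = 1/2 ✓
b·c²: 1741/836·361/100 + 7/4·5041/900 + 1/11·12769/225 = 24727/1100 ≠ 1/3 ⇒ order 2.
b·Ac: 7/4·(-57/25) + 1/11·(-88/45) = -3751/900 ≠ 1/6

2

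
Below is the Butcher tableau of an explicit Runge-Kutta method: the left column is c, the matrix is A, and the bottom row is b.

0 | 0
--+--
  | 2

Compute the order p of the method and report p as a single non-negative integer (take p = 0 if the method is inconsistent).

b = (2)
c = (0)
Σ b_i: 2·1 = 2 ≠ 1 ⇒ order 0.

0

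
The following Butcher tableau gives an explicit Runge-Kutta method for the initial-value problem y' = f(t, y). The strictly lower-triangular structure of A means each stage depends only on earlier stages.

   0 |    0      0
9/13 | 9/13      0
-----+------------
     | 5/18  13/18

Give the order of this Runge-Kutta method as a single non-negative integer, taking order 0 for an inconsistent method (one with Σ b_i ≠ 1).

b = (5/18, 13/18)
c = (0, 9/13)
Σ b_i: 5/18·1 + 13/18·1 = 1 ✓
b·c: 13/18·9/13 = 1/2 ✓; 2 stages ⇒ order 2.

2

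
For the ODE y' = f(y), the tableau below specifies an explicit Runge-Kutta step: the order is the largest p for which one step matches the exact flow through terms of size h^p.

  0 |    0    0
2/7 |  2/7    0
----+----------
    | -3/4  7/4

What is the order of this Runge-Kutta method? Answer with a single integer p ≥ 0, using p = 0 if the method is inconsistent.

2

b = (-3/4, 7/4)
c = (0, 2/7)
Σ b_i: (-3/4)·1 + 7/4·1 = 1 ✓
b·c: 7/4·2/7 = 1/2 ✓; 2 stages ⇒ order 2.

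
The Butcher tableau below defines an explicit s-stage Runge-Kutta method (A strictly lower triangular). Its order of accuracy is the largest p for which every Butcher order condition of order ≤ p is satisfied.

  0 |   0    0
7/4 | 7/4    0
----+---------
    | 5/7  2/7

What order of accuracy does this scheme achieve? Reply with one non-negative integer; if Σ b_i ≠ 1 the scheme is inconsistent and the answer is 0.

b = (5/7, 2/7)
c = (0, 7/4)
Σ b_i: 5/7·1 + 2/7·1 = 1 ✓
b·c: 2/7·7/4 = 1/2 ✓; 2 stages ⇒ order 2.

2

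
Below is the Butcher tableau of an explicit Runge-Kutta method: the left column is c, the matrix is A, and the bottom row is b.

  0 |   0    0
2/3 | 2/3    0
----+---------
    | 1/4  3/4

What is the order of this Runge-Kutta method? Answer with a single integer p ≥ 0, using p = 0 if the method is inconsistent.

2

b = (1/4, 3/4)
c = (0, 2/3)
Σ b_i: 1/4·1 + 3/4·1 = 1 ✓
b·c: 3/4·2/3 = 1/2 ✓; 2 stages ⇒ order 2.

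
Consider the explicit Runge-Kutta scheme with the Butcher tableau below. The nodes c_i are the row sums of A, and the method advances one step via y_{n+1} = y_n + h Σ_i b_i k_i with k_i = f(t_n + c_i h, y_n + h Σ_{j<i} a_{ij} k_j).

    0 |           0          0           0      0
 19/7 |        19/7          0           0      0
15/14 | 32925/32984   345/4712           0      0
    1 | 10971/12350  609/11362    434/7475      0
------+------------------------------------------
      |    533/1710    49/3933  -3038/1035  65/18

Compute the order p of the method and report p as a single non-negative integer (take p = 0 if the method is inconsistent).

b = (533/1710, 49/3933, -3038/1035, 65/18)
c = (0, 19/7, 15/14, 1)
Ac = (0, 0, 345/1736, 27/130)
Σ b_i: 533/1710·1 + 49/3933·1 + (-3038/1035)·1 + 65/18·1 = 1 ✓
b·c: 49/3933·19/7 + (-3038/1035)·15/14 + 65/18·1 = 1/2 ✓
b·c²: 49/3933·361/49 + (-3038/1035)·225/196 + 65/18·1 = 1/3 ✓
b·Ac: (-3038/1035)·345/1736 + 65/18·27/130 = 1/6 ✓
b·c³: 49/3933·6859/343 + (-3038/1035)·3375/2744 + 65/18·1 = 1/4 ✓
b·(c∘Ac): (-3038/1035)·5175/24304 + 65/18·27/130 = 1/8 ✓
b·Ac²: (-3038/1035)·6555/12152 + 65/18·6/13 = 1/12 ✓
b·A²c: 65/18·3/260 = 1/24 ✓; 4 stages ⇒ order 4.

4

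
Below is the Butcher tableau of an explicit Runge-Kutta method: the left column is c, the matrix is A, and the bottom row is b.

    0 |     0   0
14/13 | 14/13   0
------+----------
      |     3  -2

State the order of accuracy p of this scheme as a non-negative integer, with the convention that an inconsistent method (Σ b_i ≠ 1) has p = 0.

b = (3, -2)
c = (0, 14/13)
Σ b_i: 3·1 + (-2)·1 = 1 ✓
b·c: (-2)·14/13 = -28/13 ≠ 1/2 ⇒ order 1.

1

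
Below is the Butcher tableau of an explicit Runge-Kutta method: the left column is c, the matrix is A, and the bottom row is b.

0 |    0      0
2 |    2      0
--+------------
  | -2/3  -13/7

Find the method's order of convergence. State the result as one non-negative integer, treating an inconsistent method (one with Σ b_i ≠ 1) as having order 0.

b = (-2/3, -13/7)
c = (0, 2)
Σ b_i: (-2/3)·1 + (-13/7)·1 = -53/21 ≠ 1 ⇒ order 0.

0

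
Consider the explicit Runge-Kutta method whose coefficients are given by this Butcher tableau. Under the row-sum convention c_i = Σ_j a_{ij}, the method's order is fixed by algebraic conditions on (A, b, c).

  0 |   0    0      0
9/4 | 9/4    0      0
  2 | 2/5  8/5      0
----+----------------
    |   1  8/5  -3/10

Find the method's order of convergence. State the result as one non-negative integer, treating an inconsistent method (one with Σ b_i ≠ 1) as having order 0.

b = (1, 8/5, -3/10)
c = (0, 9/4, 2)
Ac = (0, 0, 18/5)
Σ b_i: 1·1 + 8/5·1 + (-3/10)·1 = 23/10 ≠ 1 ⇒ order 0.

0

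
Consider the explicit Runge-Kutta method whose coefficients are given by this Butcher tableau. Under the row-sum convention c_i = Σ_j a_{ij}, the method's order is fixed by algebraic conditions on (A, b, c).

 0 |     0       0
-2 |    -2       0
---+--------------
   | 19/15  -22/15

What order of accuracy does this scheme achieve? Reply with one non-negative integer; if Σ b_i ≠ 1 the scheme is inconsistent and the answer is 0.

0

b = (19/15, -22/15)
c = (0, -2)
Σ b_i: 19/15·1 + (-22/15)·1 = -1/5 ≠ 1 ⇒ order 0.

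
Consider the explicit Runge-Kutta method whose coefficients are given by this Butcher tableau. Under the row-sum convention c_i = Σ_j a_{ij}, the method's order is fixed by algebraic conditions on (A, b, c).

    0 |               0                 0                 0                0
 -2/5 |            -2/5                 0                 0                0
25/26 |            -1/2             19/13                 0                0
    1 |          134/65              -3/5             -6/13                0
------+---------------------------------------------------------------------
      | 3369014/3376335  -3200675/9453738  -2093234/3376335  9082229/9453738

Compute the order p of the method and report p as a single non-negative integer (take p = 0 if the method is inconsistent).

3

b = (3369014/3376335, -3200675/9453738, -2093234/3376335, 9082229/9453738)
c = (0, -2/5, 25/26, 1)
Ac = (0, 0, -38/65, -861/4225)
Σ b_i: 3369014/3376335·1 + (-3200675/9453738)·1 + (-2093234/3376335)·1 + 9082229/9453738·1 = 1 ✓
b·c: (-3200675/9453738)·(-2/5) + (-2093234/3376335)·25/26 + 9082229/9453738·1 = 1/2 ✓
b·c²: (-3200675/9453738)·4/25 + (-2093234/3376335)·625/676 + 9082229/9453738·1 = 1/3 ✓
b·Ac: (-2093234/3376335)·(-38/65) + 9082229/9453738·(-861/4225) = 1/6 ✓
b·c³: (-3200675/9453738)·(-8/125) + (-2093234/3376335)·15625/17576 + 9082229/9453738·1 = 25236191/58523140 ≠ 1/4 ⇒ order 3.
b·(c∘Ac): (-2093234/3376335)·(-95/169) + 9082229/9453738·(-861/4225) = 5156557/33763350 ≠ 1/8
b·Ac²: (-2093234/3376335)·76/325 + 9082229/9453738·(-287103/549250) = -795344171/1228985940 ≠ 1/12
b·A²c: 9082229/9453738·228/845 = 2042158/7878115 ≠ 1/24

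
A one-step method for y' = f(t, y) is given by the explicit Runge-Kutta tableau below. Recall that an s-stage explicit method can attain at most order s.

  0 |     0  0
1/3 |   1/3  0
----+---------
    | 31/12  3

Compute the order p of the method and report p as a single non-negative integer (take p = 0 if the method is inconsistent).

0

b = (31/12, 3)
c = (0, 1/3)
Σ b_i: 31/12·1 + 3·1 = 67/12 ≠ 1 ⇒ order 0.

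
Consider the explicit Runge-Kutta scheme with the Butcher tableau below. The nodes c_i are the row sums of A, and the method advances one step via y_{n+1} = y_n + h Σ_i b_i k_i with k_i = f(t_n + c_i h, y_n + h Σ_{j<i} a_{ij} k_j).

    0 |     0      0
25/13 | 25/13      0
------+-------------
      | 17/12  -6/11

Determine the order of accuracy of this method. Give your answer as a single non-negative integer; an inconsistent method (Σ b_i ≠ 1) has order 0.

b = (17/12, -6/11)
c = (0, 25/13)
Σ b_i: 17/12·1 + (-6/11)·1 = 115/132 ≠ 1 ⇒ order 0.

0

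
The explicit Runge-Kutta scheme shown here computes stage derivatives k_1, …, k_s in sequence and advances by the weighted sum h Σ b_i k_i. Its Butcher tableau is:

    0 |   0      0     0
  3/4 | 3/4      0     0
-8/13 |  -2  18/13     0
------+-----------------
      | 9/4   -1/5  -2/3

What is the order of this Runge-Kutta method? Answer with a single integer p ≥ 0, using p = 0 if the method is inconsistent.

0

b = (9/4, -1/5, -2/3)
c = (0, 3/4, -8/13)
Ac = (0, 0, 27/26)
Σ b_i: 9/4·1 + (-1/5)·1 + (-2/3)·1 = 83/60 ≠ 1 ⇒ order 0.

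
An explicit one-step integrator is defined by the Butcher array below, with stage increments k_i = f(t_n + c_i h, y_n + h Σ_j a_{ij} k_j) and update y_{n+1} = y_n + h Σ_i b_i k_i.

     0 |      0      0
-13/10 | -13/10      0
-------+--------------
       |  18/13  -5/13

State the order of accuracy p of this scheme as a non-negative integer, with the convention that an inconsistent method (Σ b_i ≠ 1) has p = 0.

b = (18/13, -5/13)
c = (0, -13/10)
Σ b_i: 18/13·1 + (-5/13)·1 = 1 ✓
b·c: (-5/13)·(-13/10) = 1/2 ✓; 2 stages ⇒ order 2.

2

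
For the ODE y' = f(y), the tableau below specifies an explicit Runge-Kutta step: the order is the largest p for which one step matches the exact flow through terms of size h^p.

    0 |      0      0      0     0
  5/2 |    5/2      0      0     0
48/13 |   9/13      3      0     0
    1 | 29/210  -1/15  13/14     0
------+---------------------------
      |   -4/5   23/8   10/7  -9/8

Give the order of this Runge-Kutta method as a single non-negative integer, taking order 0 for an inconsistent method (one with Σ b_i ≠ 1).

b = (-4/5, 23/8, 10/7, -9/8)
c = (0, 5/2, 48/13, 1)
Ac = (0, 0, 15/2, 137/42)
Σ b_i: (-4/5)·1 + 23/8·1 + 10/7·1 + (-9/8)·1 = 333/140 ≠ 1 ⇒ order 0.

0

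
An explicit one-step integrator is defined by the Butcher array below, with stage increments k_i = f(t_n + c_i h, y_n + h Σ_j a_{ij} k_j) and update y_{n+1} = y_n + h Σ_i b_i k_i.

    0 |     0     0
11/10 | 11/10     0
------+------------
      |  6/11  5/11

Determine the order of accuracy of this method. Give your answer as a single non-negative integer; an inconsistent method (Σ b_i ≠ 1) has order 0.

b = (6/11, 5/11)
c = (0, 11/10)
Σ b_i: 6/11·1 + 5/11·1 = 1 ✓
b·c: 5/11·11/10 = 1/2 ✓; 2 stages ⇒ order 2.

2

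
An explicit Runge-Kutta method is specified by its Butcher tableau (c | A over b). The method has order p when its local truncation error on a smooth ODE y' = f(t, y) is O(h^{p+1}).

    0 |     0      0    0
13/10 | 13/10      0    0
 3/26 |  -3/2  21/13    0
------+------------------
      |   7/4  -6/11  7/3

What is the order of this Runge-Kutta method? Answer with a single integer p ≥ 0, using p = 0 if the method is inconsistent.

0

b = (7/4, -6/11, 7/3)
c = (0, 13/10, 3/26)
Ac = (0, 0, 21/10)
Σ b_i: 7/4·1 + (-6/11)·1 + 7/3·1 = 467/132 ≠ 1 ⇒ order 0.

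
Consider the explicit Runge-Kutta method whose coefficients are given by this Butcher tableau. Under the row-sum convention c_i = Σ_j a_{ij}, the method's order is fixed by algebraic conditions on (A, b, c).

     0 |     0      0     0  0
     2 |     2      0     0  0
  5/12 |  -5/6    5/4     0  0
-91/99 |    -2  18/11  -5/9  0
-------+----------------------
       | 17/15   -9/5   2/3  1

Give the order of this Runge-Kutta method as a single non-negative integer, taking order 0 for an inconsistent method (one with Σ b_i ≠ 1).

1

b = (17/15, -9/5, 2/3, 1)
c = (0, 2, 5/12, -91/99)
Ac = (0, 0, 5/2, 3613/1188)
Σ b_i: 17/15·1 + (-9/5)·1 + 2/3·1 + 1·1 = 1 ✓
b·c: (-9/5)·2 + 2/3·5/12 + 1·(-91/99) = -4199/990 ≠ 1/2 ⇒ order 1.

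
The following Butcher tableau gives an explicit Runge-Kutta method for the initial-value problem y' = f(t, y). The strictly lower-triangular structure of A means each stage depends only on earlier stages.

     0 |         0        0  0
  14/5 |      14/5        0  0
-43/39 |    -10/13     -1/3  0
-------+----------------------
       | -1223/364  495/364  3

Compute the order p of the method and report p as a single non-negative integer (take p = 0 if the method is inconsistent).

b = (-1223/364, 495/364, 3)
c = (0, 14/5, -43/39)
Ac = (0, 0, -14/15)
Σ b_i: (-1223/364)·1 + 495/364·1 + 3·1 = 1 ✓
b·c: 495/364·14/5 + 3·(-43/39) = 1/2 ✓
b·c²: 495/364·196/25 + 3·1849/1521 = 36272/2535 ≠ 1/3 ⇒ order 2.
b·Ac: 3·(-14/15) = -14/5 ≠ 1/6

2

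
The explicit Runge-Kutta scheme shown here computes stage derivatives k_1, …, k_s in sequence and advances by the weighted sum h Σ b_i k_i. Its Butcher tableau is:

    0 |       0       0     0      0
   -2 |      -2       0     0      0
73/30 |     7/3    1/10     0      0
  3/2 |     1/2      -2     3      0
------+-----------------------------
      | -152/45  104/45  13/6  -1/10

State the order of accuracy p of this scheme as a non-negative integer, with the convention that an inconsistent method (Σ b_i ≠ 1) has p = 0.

2

b = (-152/45, 104/45, 13/6, -1/10)
c = (0, -2, 73/30, 3/2)
Ac = (0, 0, -1/5, 113/10)
Σ b_i: (-152/45)·1 + 104/45·1 + 13/6·1 + (-1/10)·1 = 1 ✓
b·c: 104/45·(-2) + 13/6·73/30 + (-1/10)·3/2 = 1/2 ✓
b·c²: 104/45·4 + 13/6·5329/900 + (-1/10)·9/4 = 58991/2700 ≠ 1/3 ⇒ order 2.
b·Ac: 13/6·(-1/5) + (-1/10)·113/10 = -469/300 ≠ 1/6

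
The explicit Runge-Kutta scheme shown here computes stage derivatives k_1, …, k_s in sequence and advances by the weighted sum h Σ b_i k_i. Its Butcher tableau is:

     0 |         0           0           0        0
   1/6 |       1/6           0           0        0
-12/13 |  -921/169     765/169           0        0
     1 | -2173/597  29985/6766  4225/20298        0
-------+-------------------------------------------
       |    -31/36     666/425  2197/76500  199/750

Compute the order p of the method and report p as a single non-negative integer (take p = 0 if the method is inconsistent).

b = (-31/36, 666/425, 2197/76500, 199/750)
c = (0, 1/6, -12/13, 1)
Ac = (0, 0, 255/338, 435/796)
Σ b_i: (-31/36)·1 + 666/425·1 + 2197/76500·1 + 199/750·1 = 1 ✓
b·c: 666/425·1/6 + 2197/76500·(-12/13) + 199/750·1 = 1/2 ✓
b·c²: 666/425·1/36 + 2197/76500·144/169 + 199/750·1 = 1/3 ✓
b·Ac: 2197/76500·255/338 + 199/750·435/796 = 1/6 ✓
b·c³: 666/425·1/216 + 2197/76500·(-1728/2197) + 199/750·1 = 1/4 ✓
b·(c∘Ac): 2197/76500·(-1530/2197) + 199/750·435/796 = 1/8 ✓
b·Ac²: 2197/76500·85/676 + 199/750·1435/4776 = 1/12 ✓
b·A²c: 199/750·125/796 = 1/24 ✓; 4 stages ⇒ order 4.

4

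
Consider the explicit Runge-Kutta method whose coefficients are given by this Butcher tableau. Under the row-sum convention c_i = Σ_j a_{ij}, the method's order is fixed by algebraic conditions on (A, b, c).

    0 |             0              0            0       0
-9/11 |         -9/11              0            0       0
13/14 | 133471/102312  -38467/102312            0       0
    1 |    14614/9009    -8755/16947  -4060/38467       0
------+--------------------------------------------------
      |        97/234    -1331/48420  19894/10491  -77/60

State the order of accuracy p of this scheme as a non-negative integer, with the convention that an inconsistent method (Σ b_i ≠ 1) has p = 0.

4

b = (97/234, -1331/48420, 19894/10491, -77/60)
c = (0, -9/11, 13/14, 1)
Ac = (0, 0, 3497/11368, 25/77)
Σ b_i: 97/234·1 + (-1331/48420)·1 + 19894/10491·1 + (-77/60)·1 = 1 ✓
b·c: (-1331/48420)·(-9/11) + 19894/10491·13/14 + (-77/60)·1 = 1/2 ✓
b·c²: (-1331/48420)·81/121 + 19894/10491·169/196 + (-77/60)·1 = 1/3 ✓
b·Ac: 19894/10491·3497/11368 + (-77/60)·25/77 = 1/6 ✓
b·c³: (-1331/48420)·(-729/1331) + 19894/10491·2197/2744 + (-77/60)·1 = 1/4 ✓
b·(c∘Ac): 19894/10491·45461/159152 + (-77/60)·25/77 = 1/8 ✓
b·Ac²: 19894/10491·(-31473/125048) + (-77/60)·(-370/847) = 1/12 ✓
b·A²c: (-77/60)·(-5/154) = 1/24 ✓; 4 stages ⇒ order 4.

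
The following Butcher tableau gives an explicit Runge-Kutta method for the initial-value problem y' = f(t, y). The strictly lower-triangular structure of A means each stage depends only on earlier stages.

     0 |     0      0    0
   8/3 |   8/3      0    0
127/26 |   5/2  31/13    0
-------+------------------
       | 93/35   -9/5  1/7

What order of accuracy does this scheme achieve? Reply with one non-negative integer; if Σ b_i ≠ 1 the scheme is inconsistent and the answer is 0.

1

b = (93/35, -9/5, 1/7)
c = (0, 8/3, 127/26)
Ac = (0, 0, 248/39)
Σ b_i: 93/35·1 + (-9/5)·1 + 1/7·1 = 1 ✓
b·c: (-9/5)·8/3 + 1/7·127/26 = -3733/910 ≠ 1/2 ⇒ order 1.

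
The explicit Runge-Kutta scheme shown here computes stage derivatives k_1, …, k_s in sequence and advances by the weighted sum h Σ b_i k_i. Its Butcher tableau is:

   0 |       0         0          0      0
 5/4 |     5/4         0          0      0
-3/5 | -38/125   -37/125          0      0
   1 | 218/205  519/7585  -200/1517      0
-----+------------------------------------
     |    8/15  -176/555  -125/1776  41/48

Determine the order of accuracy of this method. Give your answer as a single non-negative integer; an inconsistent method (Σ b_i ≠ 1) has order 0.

b = (8/15, -176/555, -125/1776, 41/48)
c = (0, 5/4, -3/5, 1)
Ac = (0, 0, -37/100, 27/164)
Σ b_i: 8/15·1 + (-176/555)·1 + (-125/1776)·1 + 41/48·1 = 1 ✓
b·c: (-176/555)·5/4 + (-125/1776)·(-3/5) + 41/48·1 = 1/2 ✓
b·c²: (-176/555)·25/16 + (-125/1776)·9/25 + 41/48·1 = 1/3 ✓
b·Ac: (-125/1776)·(-37/100) + 41/48·27/164 = 1/6 ✓
b·c³: (-176/555)·125/64 + (-125/1776)·(-27/125) + 41/48·1 = 1/4 ✓
b·(c∘Ac): (-125/1776)·111/500 + 41/48·27/164 = 1/8 ✓
b·Ac²: (-125/1776)·(-37/80) + 41/48·39/656 = 1/12 ✓
b·A²c: 41/48·2/41 = 1/24 ✓; 4 stages ⇒ order 4.

4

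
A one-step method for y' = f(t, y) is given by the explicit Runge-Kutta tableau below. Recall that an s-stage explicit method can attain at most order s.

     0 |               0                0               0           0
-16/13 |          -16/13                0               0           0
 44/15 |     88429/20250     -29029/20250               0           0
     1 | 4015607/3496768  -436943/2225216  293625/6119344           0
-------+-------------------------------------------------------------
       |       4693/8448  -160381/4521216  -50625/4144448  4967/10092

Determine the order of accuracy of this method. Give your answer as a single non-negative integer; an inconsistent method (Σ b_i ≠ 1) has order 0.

b = (4693/8448, -160381/4521216, -50625/4144448, 4967/10092)
c = (0, -16/13, 44/15, 1)
Ac = (0, 0, 17864/10125, 3799/9934)
Σ b_i: 4693/8448·1 + (-160381/4521216)·1 + (-50625/4144448)·1 + 4967/10092·1 = 1 ✓
b·c: (-160381/4521216)·(-16/13) + (-50625/4144448)·44/15 + 4967/10092·1 = 1/2 ✓
b·c²: (-160381/4521216)·256/169 + (-50625/4144448)·1936/225 + 4967/10092·1 = 1/3 ✓
b·Ac: (-50625/4144448)·17864/10125 + 4967/10092·3799/9934 = 1/6 ✓
b·c³: (-160381/4521216)·(-4096/2197) + (-50625/4144448)·85184/3375 + 4967/10092·1 = 1/4 ✓
b·(c∘Ac): (-50625/4144448)·786016/151875 + 4967/10092·3799/9934 = 1/8 ✓
b·Ac²: (-50625/4144448)·(-285824/131625) + 4967/10092·7453/64571 = 1/12 ✓
b·A²c: 4967/10092·841/9934 = 1/24 ✓; 4 stages ⇒ order 4.

4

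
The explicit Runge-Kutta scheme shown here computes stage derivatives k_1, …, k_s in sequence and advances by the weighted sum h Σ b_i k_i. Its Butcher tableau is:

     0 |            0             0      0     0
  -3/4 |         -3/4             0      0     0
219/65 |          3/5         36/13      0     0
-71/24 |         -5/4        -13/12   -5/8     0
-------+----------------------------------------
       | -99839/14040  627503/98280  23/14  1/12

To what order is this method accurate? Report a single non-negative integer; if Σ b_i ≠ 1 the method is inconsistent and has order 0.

2

b = (-99839/14040, 627503/98280, 23/14, 1/12)
c = (0, -3/4, 219/65, -71/24)
Ac = (0, 0, -27/13, -269/208)
Σ b_i: (-99839/14040)·1 + 627503/98280·1 + 23/14·1 + 1/12·1 = 1 ✓
b·c: 627503/98280·(-3/4) + 23/14·219/65 + 1/12·(-71/24) = 1/2 ✓
b·c²: 627503/98280·9/16 + 23/14·47961/4225 + 1/12·5041/576 = 670798579/29203200 ≠ 1/3 ⇒ order 2.
b·Ac: 23/14·(-27/13) + 1/12·(-269/208) = -61499/17472 ≠ 1/6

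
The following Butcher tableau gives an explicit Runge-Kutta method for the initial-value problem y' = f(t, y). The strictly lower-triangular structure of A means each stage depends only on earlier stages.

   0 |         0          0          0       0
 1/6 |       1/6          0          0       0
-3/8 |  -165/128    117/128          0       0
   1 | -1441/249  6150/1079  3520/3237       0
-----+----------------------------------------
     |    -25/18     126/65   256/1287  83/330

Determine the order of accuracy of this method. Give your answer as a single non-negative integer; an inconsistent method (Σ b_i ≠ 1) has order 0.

b = (-25/18, 126/65, 256/1287, 83/330)
c = (0, 1/6, -3/8, 1)
Ac = (0, 0, 39/256, 45/83)
Σ b_i: (-25/18)·1 + 126/65·1 + 256/1287·1 + 83/330·1 = 1 ✓
b·c: 126/65·1/6 + 256/1287·(-3/8) + 83/330·1 = 1/2 ✓
b·c²: 126/65·1/36 + 256/1287·9/64 + 83/330·1 = 1/3 ✓
b·Ac: 256/1287·39/256 + 83/330·45/83 = 1/6 ✓
b·c³: 126/65·1/216 + 256/1287·(-27/512) + 83/330·1 = 1/4 ✓
b·(c∘Ac): 256/1287·(-117/2048) + 83/330·45/83 = 1/8 ✓
b·Ac²: 256/1287·13/512 + 83/330·155/498 = 1/12 ✓
b·A²c: 83/330·55/332 = 1/24 ✓; 4 stages ⇒ order 4.

4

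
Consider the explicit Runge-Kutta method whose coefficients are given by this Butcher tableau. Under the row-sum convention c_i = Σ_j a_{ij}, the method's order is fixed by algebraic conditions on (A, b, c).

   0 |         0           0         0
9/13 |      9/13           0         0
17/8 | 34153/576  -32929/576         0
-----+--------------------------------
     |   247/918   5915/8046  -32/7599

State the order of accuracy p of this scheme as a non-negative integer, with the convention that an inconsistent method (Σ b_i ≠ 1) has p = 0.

b = (247/918, 5915/8046, -32/7599)
c = (0, 9/13, 17/8)
Ac = (0, 0, -2533/64)
Σ b_i: 247/918·1 + 5915/8046·1 + (-32/7599)·1 = 1 ✓
b·c: 5915/8046·9/13 + (-32/7599)·17/8 = 1/2 ✓
b·c²: 5915/8046·81/169 + (-32/7599)·289/64 = 1/3 ✓
b·Ac: (-32/7599)·(-2533/64) = 1/6 ✓; 3 stages ⇒ order 3.

3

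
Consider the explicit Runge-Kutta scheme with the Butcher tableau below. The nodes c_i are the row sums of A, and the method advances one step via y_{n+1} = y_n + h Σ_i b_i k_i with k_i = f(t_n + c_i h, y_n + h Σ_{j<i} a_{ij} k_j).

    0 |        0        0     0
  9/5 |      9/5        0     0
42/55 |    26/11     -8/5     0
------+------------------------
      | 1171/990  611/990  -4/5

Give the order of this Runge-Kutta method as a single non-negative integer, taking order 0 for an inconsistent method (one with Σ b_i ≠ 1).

2

b = (1171/990, 611/990, -4/5)
c = (0, 9/5, 42/55)
Ac = (0, 0, -72/25)
Σ b_i: 1171/990·1 + 611/990·1 + (-4/5)·1 = 1 ✓
b·c: 611/990·9/5 + (-4/5)·42/55 = 1/2 ✓
b·c²: 611/990·81/25 + (-4/5)·1764/3025 = 46377/30250 ≠ 1/3 ⇒ order 2.
b·Ac: (-4/5)·(-72/25) = 288/125 ≠ 1/6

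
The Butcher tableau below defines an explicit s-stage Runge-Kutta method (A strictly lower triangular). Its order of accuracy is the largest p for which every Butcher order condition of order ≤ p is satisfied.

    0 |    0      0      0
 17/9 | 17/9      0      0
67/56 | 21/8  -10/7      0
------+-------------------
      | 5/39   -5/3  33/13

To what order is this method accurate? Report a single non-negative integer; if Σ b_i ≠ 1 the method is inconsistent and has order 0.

b = (5/39, -5/3, 33/13)
c = (0, 17/9, 67/56)
Ac = (0, 0, -170/63)
Σ b_i: 5/39·1 + (-5/3)·1 + 33/13·1 = 1 ✓
b·c: (-5/3)·17/9 + 33/13·67/56 = -2183/19656 ≠ 1/2 ⇒ order 1.

1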